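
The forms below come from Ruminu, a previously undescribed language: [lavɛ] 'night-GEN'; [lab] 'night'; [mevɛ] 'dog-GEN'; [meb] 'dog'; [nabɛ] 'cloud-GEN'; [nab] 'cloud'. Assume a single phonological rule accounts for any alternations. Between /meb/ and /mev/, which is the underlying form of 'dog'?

'dog' shows [v] ~ [b] at the end of the stem ([mevɛ] vs [meb]).
But 'cloud' keeps [b] in both environments ([nabɛ], [nab]), so there is no rule changing /b/ to [v] before the GEN suffix.
The underlying segment must be /v/; voiced fricatives become stops word-finally, yielding [b] there.

/mev/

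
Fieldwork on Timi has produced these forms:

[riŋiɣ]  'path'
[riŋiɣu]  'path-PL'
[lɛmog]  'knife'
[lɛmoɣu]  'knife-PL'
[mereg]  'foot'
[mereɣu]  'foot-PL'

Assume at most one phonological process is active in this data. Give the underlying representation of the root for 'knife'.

'knife' shows [g] ~ [ɣ] at the end of the stem ([lɛmog] vs [lɛmoɣu]).
But 'path' keeps [ɣ] in both environments ([riŋiɣ], [riŋiɣu]), so there is no rule changing /ɣ/ to [g] in isolation.
So /g/ is underlying, and a rule of intervocalic spirantization — voiced stops become fricatives between vowels — gives [ɣ].
The underlying form of 'knife' is therefore /lɛmog/.

/lɛmog/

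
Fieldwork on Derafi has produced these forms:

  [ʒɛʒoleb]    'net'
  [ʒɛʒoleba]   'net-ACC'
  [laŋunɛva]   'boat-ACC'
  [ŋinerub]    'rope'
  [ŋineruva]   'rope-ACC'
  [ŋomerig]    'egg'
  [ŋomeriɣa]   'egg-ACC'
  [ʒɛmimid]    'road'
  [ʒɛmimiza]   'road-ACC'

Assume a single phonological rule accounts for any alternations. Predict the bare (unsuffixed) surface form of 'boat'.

[laŋunɛb]

'rope' shows [b] ~ [v] at the end of the stem ([ŋinerub] vs [ŋineruva]).
If /b/ were underlying and a rule turned it into [v] before the ACC suffix, 'net' would also alternate; but it has [b] in both [ʒɛʒoleb] and [ʒɛʒoleba].
The underlying segment must be /v/; voiced fricatives become stops word-finally, yielding [b] there.
The one attested form of 'boat', [laŋunɛva], shows underlying /laŋunɛv/. Applying the same rule word-finally gives [laŋunɛb].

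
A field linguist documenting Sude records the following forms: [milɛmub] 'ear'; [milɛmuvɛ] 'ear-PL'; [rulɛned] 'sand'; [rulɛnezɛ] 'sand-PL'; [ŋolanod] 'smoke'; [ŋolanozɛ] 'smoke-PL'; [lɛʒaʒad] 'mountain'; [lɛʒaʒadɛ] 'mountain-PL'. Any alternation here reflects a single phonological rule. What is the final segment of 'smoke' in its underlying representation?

In [ŋolanod] and [ŋolanozɛ] the final segment of 'smoke' alternates: [d] ~ [z].
The stem 'mountain' ([lɛʒaʒad], [lɛʒaʒadɛ]) shows [d] unchanged in both environments, so [d] cannot be basic with [z] derived before the PL suffix.
So /z/ is underlying, and a rule of word-final hardening — voiced fricatives become stops word-finally — gives [d].

/z/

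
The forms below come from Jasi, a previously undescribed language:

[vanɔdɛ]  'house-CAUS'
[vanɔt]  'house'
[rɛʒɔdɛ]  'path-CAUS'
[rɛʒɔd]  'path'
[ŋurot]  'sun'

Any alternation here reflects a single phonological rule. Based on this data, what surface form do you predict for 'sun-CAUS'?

In [vanɔdɛ] and [vanɔt] the final segment of 'house' alternates: [d] ~ [t].
If /d/ were underlying and a rule turned it into [t] in isolation, 'path' would also alternate; but it has [d] in both [rɛʒɔdɛ] and [rɛʒɔd].
So /t/ is underlying, and a rule of intervocalic voicing — voiceless stops become voiced between vowels — gives [d].
The one attested form of 'sun', [ŋurot], shows underlying /ŋurot/. Applying the same rule between vowels gives [ŋurodɛ].

[ŋurodɛ]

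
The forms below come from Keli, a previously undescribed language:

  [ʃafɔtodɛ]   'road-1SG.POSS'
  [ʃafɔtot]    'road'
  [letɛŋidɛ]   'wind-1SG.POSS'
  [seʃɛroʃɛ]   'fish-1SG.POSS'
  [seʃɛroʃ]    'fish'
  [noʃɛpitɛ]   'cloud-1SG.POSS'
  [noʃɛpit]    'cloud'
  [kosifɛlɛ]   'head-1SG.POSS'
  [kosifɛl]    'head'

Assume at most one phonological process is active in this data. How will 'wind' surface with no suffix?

The stem for 'road' ends in [d] in [ʃafɔtodɛ] but [t] in [ʃafɔtot].
Compare 'cloud', with invariant [t] in [noʃɛpitɛ] and [noʃɛpit]: an analysis with underlying /t/ and a rule producing [d] before the 1SG.POSS suffix would wrongly predict alternation here too.
Therefore /d/ is basic and [t] is derived by word-final obstruent devoicing (voiced obstruents become voiceless word-finally).
The one attested form of 'wind', [letɛŋidɛ], shows underlying /letɛŋid/. Applying the same rule word-finally gives [letɛŋit].

[letɛŋit]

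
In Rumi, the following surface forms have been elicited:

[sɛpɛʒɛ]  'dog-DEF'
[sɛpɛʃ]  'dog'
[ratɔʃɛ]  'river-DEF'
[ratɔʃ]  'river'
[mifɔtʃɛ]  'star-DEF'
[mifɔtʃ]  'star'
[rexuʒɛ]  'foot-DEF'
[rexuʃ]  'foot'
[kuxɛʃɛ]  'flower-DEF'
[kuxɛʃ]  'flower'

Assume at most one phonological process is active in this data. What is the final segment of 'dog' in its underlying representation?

In [sɛpɛʒɛ] and [sɛpɛʃ] the final segment of 'dog' alternates: [ʒ] ~ [ʃ].
If /ʃ/ were underlying and a rule turned it into [ʒ] before the DEF suffix, 'flower' would also alternate; but it has [ʃ] in both [kuxɛʃɛ] and [kuxɛʃ].
The alternation reflects word-final obstruent devoicing: voiced obstruents become voiceless word-finally. /ʒ/ is underlying.

/ʒ/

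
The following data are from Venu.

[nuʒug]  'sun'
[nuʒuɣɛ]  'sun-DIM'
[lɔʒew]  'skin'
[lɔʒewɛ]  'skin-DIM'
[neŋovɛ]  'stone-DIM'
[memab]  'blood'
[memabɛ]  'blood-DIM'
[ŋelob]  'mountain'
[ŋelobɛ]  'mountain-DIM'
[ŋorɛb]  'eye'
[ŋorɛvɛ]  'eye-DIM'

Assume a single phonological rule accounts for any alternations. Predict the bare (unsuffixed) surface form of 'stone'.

In [ŋorɛb] and [ŋorɛvɛ] the final segment of 'eye' alternates: [b] ~ [v].
Compare 'blood', with invariant [b] in [memab] and [memabɛ]: an analysis with underlying /b/ and a rule producing [v] before the DIM suffix would wrongly predict alternation here too.
The underlying segment must be /v/; voiced fricatives become stops word-finally, yielding [b] there.
The one attested form of 'stone', [neŋovɛ], shows underlying /neŋov/. Applying the same rule word-finally gives [neŋob].

[neŋob]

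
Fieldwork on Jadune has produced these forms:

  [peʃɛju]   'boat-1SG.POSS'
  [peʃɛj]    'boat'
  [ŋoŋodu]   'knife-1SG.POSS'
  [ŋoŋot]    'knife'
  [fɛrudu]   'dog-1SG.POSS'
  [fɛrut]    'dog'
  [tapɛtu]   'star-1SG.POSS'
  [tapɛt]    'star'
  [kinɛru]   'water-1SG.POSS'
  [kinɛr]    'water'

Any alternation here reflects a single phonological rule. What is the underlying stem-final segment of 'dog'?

'dog' shows [d] ~ [t] at the end of the stem ([fɛrudu] vs [fɛrut]).
If /t/ were underlying and a rule turned it into [d] before the 1SG.POSS suffix, 'star' would also alternate; but it has [t] in both [tapɛtu] and [tapɛt].
So /d/ is underlying, and a rule of word-final obstruent devoicing — voiced obstruents become voiceless word-finally — gives [t].

/d/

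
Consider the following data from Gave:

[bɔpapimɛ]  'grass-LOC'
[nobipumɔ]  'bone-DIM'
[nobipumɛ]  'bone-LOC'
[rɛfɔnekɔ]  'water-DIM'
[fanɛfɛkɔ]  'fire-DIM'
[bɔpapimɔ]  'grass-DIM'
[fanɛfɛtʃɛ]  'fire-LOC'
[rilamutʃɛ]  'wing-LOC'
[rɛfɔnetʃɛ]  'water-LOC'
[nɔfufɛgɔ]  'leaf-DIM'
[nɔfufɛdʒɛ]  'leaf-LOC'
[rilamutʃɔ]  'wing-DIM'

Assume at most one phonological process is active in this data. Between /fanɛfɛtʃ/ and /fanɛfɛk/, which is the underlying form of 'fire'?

'fire' shows [tʃ] ~ [k] at the end of the stem ([fanɛfɛtʃɛ] vs [fanɛfɛkɔ]).
But 'wing' keeps [tʃ] in both environments ([rilamutʃɛ], [rilamutʃɔ]), so there is no rule changing /tʃ/ to [k] before the DIM suffix.
Therefore /k/ is basic and [tʃ] is derived by palatalization before a front vowel (/k/ and /g/ become palato-alveolar [tʃ] and [dʒ] before a front vowel).

/fanɛfɛk/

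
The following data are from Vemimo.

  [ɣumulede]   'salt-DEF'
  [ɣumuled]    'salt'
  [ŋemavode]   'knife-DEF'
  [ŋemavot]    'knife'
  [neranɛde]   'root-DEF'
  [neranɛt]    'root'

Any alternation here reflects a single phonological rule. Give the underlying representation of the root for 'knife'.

/ŋemavot/

The stem for 'knife' ends in [d] in [ŋemavode] but [t] in [ŋemavot].
The stem 'salt' ([ɣumulede], [ɣumuled]) shows [d] unchanged in both environments, so [d] cannot be basic with [t] derived in isolation.
The underlying segment must be /t/; voiceless stops become voiced between vowels, yielding [d] there.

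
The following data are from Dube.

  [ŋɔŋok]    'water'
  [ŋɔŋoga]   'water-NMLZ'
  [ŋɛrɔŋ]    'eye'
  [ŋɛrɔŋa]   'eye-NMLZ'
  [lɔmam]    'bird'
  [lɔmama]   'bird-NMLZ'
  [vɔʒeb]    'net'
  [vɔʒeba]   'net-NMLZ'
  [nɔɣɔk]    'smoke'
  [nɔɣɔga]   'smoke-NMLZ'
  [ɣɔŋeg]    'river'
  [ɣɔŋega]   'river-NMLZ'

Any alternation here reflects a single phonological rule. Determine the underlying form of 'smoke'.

/nɔɣɔk/

The stem for 'smoke' ends in [k] in [nɔɣɔk] but [g] in [nɔɣɔga].
Compare 'river', with invariant [g] in [ɣɔŋeg] and [ɣɔŋega]: an analysis with underlying /g/ and a rule producing [k] in isolation would wrongly predict alternation here too.
So /k/ is underlying, and a rule of intervocalic voicing — voiceless stops become voiced between vowels — gives [g].
Hence 'smoke' is /nɔɣɔk/ underlyingly.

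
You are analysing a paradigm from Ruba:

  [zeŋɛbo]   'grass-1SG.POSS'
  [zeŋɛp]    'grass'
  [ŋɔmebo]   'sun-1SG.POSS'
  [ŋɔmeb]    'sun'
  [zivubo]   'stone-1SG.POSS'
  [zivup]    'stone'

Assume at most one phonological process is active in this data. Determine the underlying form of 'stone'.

/zivup/

The root 'stone' surfaces as [zivubo] and [zivup], with a stem-final [b] ~ [p] alternation.
If /b/ were underlying and a rule turned it into [p] in isolation, 'sun' would also alternate; but it has [b] in both [ŋɔmebo] and [ŋɔmeb].
The underlying segment must be /p/; voiceless stops become voiced between vowels, yielding [b] there.
The underlying form of 'stone' is therefore /zivup/.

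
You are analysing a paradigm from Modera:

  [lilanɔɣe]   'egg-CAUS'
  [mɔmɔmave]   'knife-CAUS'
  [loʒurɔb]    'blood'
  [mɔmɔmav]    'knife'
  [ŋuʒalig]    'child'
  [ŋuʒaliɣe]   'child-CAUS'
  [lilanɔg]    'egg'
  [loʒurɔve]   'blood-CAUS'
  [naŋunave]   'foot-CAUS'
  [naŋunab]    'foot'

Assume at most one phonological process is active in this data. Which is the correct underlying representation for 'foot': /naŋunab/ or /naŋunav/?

In [naŋunab] and [naŋunave] the final segment of 'foot' alternates: [b] ~ [v].
The stem 'knife' ([mɔmɔmav], [mɔmɔmave]) shows [v] unchanged in both environments, so [v] cannot be basic with [b] derived in isolation.
So /b/ is underlying, and a rule of intervocalic spirantization — voiced stops become fricatives between vowels — gives [v].

/naŋunab/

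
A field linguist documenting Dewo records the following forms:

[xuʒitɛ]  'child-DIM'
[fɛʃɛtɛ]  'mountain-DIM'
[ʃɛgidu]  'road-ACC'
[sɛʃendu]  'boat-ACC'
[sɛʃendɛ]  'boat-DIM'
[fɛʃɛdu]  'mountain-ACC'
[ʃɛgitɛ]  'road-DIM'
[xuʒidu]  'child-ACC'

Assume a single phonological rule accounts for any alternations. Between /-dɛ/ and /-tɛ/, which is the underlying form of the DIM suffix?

The DIM suffix surfaces as [-dɛ] and [-tɛ], depending on the final segment of the stem.
The ACC suffix, which begins with [d], is invariant after every stem; so [d] is not altered by any rule here.
So the underlying form is /-tɛ/, and voiceless stops become voiced after a nasal.

/-tɛ/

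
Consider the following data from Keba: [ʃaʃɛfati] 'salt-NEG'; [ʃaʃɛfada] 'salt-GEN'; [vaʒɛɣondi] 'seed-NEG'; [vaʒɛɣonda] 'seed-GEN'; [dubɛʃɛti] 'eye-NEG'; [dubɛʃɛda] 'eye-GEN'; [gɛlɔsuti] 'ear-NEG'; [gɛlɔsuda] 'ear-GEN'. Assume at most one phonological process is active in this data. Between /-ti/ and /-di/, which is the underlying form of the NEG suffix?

The NEG morpheme has two allomorphs, [-di] and [-ti].
The GEN suffix, which begins with [d], is invariant after every stem; so [d] is not altered by any rule here.
So the underlying form is /-ti/, and voiceless stops become voiced after a nasal.

/-ti/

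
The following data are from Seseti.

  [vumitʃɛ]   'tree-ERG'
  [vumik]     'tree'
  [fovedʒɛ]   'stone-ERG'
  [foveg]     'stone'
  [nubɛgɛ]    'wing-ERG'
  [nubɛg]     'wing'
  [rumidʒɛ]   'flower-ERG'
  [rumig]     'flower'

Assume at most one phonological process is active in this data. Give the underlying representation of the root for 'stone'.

/fovedʒ/

The root 'stone' surfaces as [fovedʒɛ] and [foveg], with a stem-final [dʒ] ~ [g] alternation.
Compare 'wing', with invariant [g] in [nubɛgɛ] and [nubɛg]: an analysis with underlying /g/ and a rule producing [dʒ] before the ERG suffix would wrongly predict alternation here too.
The alternation reflects depalatalization: palato-alveolar /tʃ/ and /dʒ/ become [k] and [g] when no front vowel follows. /dʒ/ is underlying.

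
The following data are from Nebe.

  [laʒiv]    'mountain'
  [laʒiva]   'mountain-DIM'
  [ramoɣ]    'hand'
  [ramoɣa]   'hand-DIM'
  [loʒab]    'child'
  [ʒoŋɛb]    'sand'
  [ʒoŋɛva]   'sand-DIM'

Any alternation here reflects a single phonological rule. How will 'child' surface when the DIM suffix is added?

The root 'sand' surfaces as [ʒoŋɛb] and [ʒoŋɛva], with a stem-final [b] ~ [v] alternation.
But 'mountain' keeps [v] in both environments ([laʒiv], [laʒiva]), so there is no rule changing /v/ to [b] in isolation.
The underlying segment must be /b/; voiced stops become fricatives between vowels, yielding [v] there.
From [loʒab] the stem 'child' is /loʒab/; between vowels this yields [loʒava].

[loʒava]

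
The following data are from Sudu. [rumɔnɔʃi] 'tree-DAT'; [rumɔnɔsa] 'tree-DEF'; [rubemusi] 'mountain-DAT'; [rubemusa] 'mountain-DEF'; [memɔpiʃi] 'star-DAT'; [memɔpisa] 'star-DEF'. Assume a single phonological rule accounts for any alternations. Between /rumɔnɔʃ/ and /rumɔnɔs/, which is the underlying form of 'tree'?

/rumɔnɔʃ/

The stem for 'tree' ends in [ʃ] in [rumɔnɔʃi] but [s] in [rumɔnɔsa].
The stem 'mountain' ([rubemusi], [rubemusa]) shows [s] unchanged in both environments, so [s] cannot be basic with [ʃ] derived before the DAT suffix.
Therefore /ʃ/ is basic and [s] is derived by depalatalization (palato-alveolar /ʃ/ becomes [s] when no front vowel follows).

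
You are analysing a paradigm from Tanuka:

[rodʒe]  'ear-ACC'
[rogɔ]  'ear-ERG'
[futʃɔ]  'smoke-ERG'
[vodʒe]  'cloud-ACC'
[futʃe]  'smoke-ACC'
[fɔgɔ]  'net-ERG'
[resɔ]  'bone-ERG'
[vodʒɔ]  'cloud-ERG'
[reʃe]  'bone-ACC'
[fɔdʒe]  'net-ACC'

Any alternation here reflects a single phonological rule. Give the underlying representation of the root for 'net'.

In [fɔgɔ] and [fɔdʒe] the final segment of 'net' alternates: [g] ~ [dʒ].
The stem 'cloud' ([vodʒɔ], [vodʒe]) shows [dʒ] unchanged in both environments, so [dʒ] cannot be basic with [g] derived before the ERG suffix.
So /g/ is underlying, and a rule of palatalization before a front vowel — /g/ and /s/ become palato-alveolar [dʒ] and [ʃ] before a front vowel — gives [dʒ].
Hence 'net' is /fɔg/ underlyingly.

/fɔg/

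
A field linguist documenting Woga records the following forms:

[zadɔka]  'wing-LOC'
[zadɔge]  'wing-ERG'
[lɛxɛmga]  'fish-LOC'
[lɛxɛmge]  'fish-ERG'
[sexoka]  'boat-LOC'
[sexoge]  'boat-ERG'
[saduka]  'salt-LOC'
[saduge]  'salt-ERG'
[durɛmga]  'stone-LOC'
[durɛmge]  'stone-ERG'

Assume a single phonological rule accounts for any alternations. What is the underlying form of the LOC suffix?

The LOC suffix surfaces as [-ga] and [-ka], depending on the final segment of the stem.
The ERG suffix, which begins with [g], is invariant after every stem; so [g] is not altered by any rule here.
The LOC suffix is therefore /-ka/ underlyingly, with post-nasal voicing: voiceless stops become voiced after a nasal.

/-ka/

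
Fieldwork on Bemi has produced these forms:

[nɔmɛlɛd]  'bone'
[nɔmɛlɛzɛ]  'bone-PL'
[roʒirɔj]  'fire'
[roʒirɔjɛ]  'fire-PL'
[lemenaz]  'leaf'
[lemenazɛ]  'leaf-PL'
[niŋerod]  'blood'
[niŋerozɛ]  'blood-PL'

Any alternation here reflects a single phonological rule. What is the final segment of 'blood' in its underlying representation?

In [niŋerod] and [niŋerozɛ] the final segment of 'blood' alternates: [d] ~ [z].
The stem 'leaf' ([lemenaz], [lemenazɛ]) shows [z] unchanged in both environments, so [z] cannot be basic with [d] derived in isolation.
So /d/ is underlying, and a rule of intervocalic spirantization — voiced stops become fricatives between vowels — gives [z].

/d/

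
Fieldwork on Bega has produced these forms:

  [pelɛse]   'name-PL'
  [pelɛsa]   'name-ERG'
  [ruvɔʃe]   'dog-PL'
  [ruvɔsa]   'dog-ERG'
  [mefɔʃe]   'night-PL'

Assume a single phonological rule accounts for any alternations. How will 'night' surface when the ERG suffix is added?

[mefɔsa]

The stem for 'dog' ends in [ʃ] in [ruvɔʃe] but [s] in [ruvɔsa].
If /s/ were underlying and a rule turned it into [ʃ] before the PL suffix, 'name' would also alternate; but it has [s] in both [pelɛse] and [pelɛsa].
The alternation reflects depalatalization: palato-alveolar /ʃ/ becomes [s] when no front vowel follows. /ʃ/ is underlying.
The one attested form of 'night', [mefɔʃe], shows underlying /mefɔʃ/. Applying the same rule when no front vowel follows gives [mefɔsa].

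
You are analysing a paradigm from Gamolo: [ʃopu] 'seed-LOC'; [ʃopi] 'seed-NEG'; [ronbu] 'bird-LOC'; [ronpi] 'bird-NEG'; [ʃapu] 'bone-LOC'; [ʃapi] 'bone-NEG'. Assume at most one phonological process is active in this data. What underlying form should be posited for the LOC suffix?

The LOC morpheme has two allomorphs, [-bu] and [-pu].
By contrast the NEG suffix keeps its initial [p] throughout — that segment must be underlying.
The LOC suffix is therefore /-bu/ underlyingly, with post-vocalic devoicing: voiced stops become voiceless after a vowel.

/-bu/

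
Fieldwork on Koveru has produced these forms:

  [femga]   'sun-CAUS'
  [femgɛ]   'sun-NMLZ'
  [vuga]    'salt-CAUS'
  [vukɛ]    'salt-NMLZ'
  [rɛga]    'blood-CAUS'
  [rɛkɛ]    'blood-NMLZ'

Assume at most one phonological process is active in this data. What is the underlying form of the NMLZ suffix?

/-kɛ/

The NMLZ suffix surfaces as [-gɛ] and [-kɛ], depending on the final segment of the stem.
By contrast the CAUS suffix keeps its initial [g] throughout — that segment must be underlying.
The NMLZ suffix is therefore /-kɛ/ underlyingly, with post-nasal voicing: voiceless stops become voiced after a nasal.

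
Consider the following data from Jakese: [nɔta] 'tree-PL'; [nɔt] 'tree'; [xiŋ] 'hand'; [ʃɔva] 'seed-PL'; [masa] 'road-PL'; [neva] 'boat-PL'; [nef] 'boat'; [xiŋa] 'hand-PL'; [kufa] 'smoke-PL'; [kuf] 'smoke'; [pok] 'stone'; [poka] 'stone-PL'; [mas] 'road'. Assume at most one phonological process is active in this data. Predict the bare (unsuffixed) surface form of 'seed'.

[ʃɔf]

'boat' shows [f] ~ [v] at the end of the stem ([nef] vs [neva]).
But 'smoke' keeps [f] in both environments ([kuf], [kufa]), so there is no rule changing /f/ to [v] before the PL suffix.
The alternation reflects word-final obstruent devoicing: voiced obstruents become voiceless word-finally. /v/ is underlying.
From [ʃɔva] the stem 'seed' is /ʃɔv/; word-finally this yields [ʃɔf].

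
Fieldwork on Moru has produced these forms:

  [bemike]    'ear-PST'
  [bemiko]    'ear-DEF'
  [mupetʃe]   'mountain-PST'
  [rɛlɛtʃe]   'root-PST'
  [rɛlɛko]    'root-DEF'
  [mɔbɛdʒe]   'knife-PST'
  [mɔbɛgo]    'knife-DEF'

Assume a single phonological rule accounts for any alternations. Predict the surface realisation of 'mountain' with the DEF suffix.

[mupeko]

The root 'root' surfaces as [rɛlɛtʃe] and [rɛlɛko], with a stem-final [tʃ] ~ [k] alternation.
But 'ear' keeps [k] in both environments ([bemike], [bemiko]), so there is no rule changing /k/ to [tʃ] before the PST suffix.
The alternation reflects depalatalization: palato-alveolar /tʃ/ and /dʒ/ become [k] and [g] when no front vowel follows. /tʃ/ is underlying.
The one attested form of 'mountain', [mupetʃe], shows underlying /mupetʃ/. Applying the same rule when no front vowel follows gives [mupeko].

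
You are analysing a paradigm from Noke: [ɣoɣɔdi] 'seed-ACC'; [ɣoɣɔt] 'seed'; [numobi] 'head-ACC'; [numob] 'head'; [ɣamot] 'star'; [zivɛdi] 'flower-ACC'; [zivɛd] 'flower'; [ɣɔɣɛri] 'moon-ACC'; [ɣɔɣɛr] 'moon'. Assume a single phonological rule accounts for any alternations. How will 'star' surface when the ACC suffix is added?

'seed' shows [d] ~ [t] at the end of the stem ([ɣoɣɔdi] vs [ɣoɣɔt]).
If /d/ were underlying and a rule turned it into [t] in isolation, 'flower' would also alternate; but it has [d] in both [zivɛdi] and [zivɛd].
The underlying segment must be /t/; voiceless stops become voiced between vowels, yielding [d] there.
From [ɣamot] the stem 'star' is /ɣamot/; between vowels this yields [ɣamodi].

[ɣamodi]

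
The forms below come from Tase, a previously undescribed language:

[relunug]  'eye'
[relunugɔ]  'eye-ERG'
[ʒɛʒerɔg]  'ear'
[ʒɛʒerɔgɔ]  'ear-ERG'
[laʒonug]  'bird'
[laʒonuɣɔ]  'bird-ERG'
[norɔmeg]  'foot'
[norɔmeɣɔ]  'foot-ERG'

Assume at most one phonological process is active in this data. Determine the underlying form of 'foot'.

The root 'foot' surfaces as [norɔmeg] and [norɔmeɣɔ], with a stem-final [g] ~ [ɣ] alternation.
Compare 'ear', with invariant [g] in [ʒɛʒerɔg] and [ʒɛʒerɔgɔ]: an analysis with underlying /g/ and a rule producing [ɣ] before the ERG suffix would wrongly predict alternation here too.
Therefore /ɣ/ is basic and [g] is derived by word-final hardening (voiced fricatives become stops word-finally).
The underlying form of 'foot' is therefore /norɔmeɣ/.

/norɔmeɣ/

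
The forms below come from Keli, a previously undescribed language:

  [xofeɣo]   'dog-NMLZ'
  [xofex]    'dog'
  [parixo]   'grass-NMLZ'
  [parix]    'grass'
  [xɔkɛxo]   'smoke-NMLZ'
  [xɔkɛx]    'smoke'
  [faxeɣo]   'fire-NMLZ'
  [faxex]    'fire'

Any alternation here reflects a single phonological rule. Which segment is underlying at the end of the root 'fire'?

/ɣ/

The root 'fire' surfaces as [faxeɣo] and [faxex], with a stem-final [ɣ] ~ [x] alternation.
Compare 'grass', with invariant [x] in [parixo] and [parix]: an analysis with underlying /x/ and a rule producing [ɣ] before the NMLZ suffix would wrongly predict alternation here too.
The underlying segment must be /ɣ/; voiced obstruents become voiceless word-finally, yielding [x] there.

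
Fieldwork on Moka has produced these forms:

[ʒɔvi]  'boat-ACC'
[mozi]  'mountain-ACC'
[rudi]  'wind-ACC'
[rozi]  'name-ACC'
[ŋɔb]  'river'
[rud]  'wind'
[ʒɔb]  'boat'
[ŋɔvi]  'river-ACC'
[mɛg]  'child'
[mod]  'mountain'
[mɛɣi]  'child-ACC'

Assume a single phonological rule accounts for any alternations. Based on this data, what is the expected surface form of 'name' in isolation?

[rod]

In [mod] and [mozi] the final segment of 'mountain' alternates: [d] ~ [z].
If /d/ were underlying and a rule turned it into [z] before the ACC suffix, 'wind' would also alternate; but it has [d] in both [rud] and [rudi].
So /z/ is underlying, and a rule of word-final hardening — voiced fricatives become stops word-finally — gives [d].
From [rozi] the stem 'name' is /roz/; word-finally this yields [rod].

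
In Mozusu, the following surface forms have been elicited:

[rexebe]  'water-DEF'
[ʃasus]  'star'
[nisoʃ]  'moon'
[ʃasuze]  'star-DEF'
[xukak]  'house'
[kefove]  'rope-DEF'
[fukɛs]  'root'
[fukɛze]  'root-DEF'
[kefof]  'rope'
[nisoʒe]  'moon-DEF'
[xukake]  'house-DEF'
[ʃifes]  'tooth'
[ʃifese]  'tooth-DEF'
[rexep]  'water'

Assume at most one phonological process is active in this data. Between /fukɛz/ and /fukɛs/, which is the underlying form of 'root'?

/fukɛz/

'root' shows [s] ~ [z] at the end of the stem ([fukɛs] vs [fukɛze]).
If /s/ were underlying and a rule turned it into [z] before the DEF suffix, 'tooth' would also alternate; but it has [s] in both [ʃifes] and [ʃifese].
The underlying segment must be /z/; voiced obstruents become voiceless word-finally, yielding [s] there.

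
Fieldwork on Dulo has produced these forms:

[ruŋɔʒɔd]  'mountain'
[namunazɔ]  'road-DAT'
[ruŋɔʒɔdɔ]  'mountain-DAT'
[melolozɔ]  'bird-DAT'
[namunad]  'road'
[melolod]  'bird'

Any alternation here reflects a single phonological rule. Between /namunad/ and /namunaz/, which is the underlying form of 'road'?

'road' shows [d] ~ [z] at the end of the stem ([namunad] vs [namunazɔ]).
If /d/ were underlying and a rule turned it into [z] before the DAT suffix, 'mountain' would also alternate; but it has [d] in both [ruŋɔʒɔd] and [ruŋɔʒɔdɔ].
So /z/ is underlying, and a rule of word-final hardening — voiced fricatives become stops word-finally — gives [d].

/namunaz/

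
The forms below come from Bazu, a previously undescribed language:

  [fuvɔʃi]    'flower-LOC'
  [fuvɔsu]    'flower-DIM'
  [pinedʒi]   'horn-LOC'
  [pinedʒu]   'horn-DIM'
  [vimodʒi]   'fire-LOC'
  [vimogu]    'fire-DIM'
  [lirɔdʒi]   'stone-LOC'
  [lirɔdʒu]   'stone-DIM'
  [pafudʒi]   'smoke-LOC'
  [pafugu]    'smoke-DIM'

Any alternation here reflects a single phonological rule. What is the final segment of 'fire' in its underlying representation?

/g/

The root 'fire' surfaces as [vimodʒi] and [vimogu], with a stem-final [dʒ] ~ [g] alternation.
If /dʒ/ were underlying and a rule turned it into [g] before the DIM suffix, 'stone' would also alternate; but it has [dʒ] in both [lirɔdʒi] and [lirɔdʒu].
The underlying segment must be /g/; /g/ and /s/ become palato-alveolar [dʒ] and [ʃ] before a front vowel, yielding [dʒ] there.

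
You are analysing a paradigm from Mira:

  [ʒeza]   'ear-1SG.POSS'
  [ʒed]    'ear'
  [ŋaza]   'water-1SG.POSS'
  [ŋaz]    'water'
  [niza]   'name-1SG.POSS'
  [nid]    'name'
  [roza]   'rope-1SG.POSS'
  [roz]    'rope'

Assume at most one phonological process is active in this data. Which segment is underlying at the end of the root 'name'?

/d/

In [niza] and [nid] the final segment of 'name' alternates: [z] ~ [d].
But 'water' keeps [z] in both environments ([ŋaza], [ŋaz]), so there is no rule changing /z/ to [d] in isolation.
The alternation reflects intervocalic spirantization: voiced stops become fricatives between vowels. /d/ is underlying.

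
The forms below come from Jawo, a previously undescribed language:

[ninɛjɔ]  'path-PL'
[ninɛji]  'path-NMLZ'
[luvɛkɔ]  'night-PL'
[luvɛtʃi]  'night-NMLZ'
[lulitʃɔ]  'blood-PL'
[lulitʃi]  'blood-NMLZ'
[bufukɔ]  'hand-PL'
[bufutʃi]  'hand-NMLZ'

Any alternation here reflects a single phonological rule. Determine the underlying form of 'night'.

'night' shows [k] ~ [tʃ] at the end of the stem ([luvɛkɔ] vs [luvɛtʃi]).
Compare 'blood', with invariant [tʃ] in [lulitʃɔ] and [lulitʃi]: an analysis with underlying /tʃ/ and a rule producing [k] before the PL suffix would wrongly predict alternation here too.
The underlying segment must be /k/; /k/ becomes palato-alveolar [tʃ] before a front vowel, yielding [tʃ] there.
So 'night' = /luvɛk/.

/luvɛk/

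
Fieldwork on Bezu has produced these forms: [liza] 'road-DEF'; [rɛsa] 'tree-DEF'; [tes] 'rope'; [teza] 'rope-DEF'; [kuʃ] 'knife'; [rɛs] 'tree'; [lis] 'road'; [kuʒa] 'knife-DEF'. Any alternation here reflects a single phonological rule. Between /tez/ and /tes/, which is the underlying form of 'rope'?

The root 'rope' surfaces as [teza] and [tes], with a stem-final [z] ~ [s] alternation.
But 'tree' keeps [s] in both environments ([rɛsa], [rɛs]), so there is no rule changing /s/ to [z] before the DEF suffix.
So /z/ is underlying, and a rule of word-final obstruent devoicing — voiced obstruents become voiceless word-finally — gives [s].

/tez/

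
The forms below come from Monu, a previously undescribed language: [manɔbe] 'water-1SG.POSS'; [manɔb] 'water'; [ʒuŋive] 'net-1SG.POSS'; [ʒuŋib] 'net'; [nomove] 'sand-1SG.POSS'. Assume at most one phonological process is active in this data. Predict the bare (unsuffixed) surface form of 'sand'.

The root 'net' surfaces as [ʒuŋive] and [ʒuŋib], with a stem-final [v] ~ [b] alternation.
But 'water' keeps [b] in both environments ([manɔbe], [manɔb]), so there is no rule changing /b/ to [v] before the 1SG.POSS suffix.
The alternation reflects word-final hardening: voiced fricatives become stops word-finally. /v/ is underlying.
From [nomove] the stem 'sand' is /nomov/; word-finally this yields [nomob].

[nomob]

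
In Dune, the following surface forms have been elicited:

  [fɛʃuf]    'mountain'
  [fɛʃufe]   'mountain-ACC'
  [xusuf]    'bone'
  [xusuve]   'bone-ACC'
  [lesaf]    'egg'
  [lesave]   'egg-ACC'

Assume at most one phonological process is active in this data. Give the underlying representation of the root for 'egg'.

'egg' shows [f] ~ [v] at the end of the stem ([lesaf] vs [lesave]).
The stem 'mountain' ([fɛʃuf], [fɛʃufe]) shows [f] unchanged in both environments, so [f] cannot be basic with [v] derived before the ACC suffix.
So /v/ is underlying, and a rule of word-final obstruent devoicing — voiced obstruents become voiceless word-finally — gives [f].

/lesav/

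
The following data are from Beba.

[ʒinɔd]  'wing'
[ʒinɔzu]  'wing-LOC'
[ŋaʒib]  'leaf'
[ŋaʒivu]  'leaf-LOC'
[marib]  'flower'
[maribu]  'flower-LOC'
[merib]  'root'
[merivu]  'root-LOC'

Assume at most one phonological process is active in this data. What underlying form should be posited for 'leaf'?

/ŋaʒiv/

In [ŋaʒib] and [ŋaʒivu] the final segment of 'leaf' alternates: [b] ~ [v].
The stem 'flower' ([marib], [maribu]) shows [b] unchanged in both environments, so [b] cannot be basic with [v] derived before the LOC suffix.
Therefore /v/ is basic and [b] is derived by word-final hardening (voiced fricatives become stops word-finally).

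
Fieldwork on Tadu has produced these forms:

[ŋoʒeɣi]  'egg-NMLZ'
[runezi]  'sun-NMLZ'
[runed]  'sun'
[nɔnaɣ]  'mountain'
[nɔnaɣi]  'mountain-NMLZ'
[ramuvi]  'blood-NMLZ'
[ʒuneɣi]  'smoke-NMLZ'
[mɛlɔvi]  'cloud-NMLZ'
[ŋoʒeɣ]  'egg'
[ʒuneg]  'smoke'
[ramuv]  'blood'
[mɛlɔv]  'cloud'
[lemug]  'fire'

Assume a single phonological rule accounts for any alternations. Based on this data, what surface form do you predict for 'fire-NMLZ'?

The root 'smoke' surfaces as [ʒuneɣi] and [ʒuneg], with a stem-final [ɣ] ~ [g] alternation.
If /ɣ/ were underlying and a rule turned it into [g] in isolation, 'mountain' would also alternate; but it has [ɣ] in both [nɔnaɣi] and [nɔnaɣ].
Therefore /g/ is basic and [ɣ] is derived by intervocalic spirantization (voiced stops become fricatives between vowels).
From [lemug] the stem 'fire' is /lemug/; between vowels this yields [lemuɣi].

[lemuɣi]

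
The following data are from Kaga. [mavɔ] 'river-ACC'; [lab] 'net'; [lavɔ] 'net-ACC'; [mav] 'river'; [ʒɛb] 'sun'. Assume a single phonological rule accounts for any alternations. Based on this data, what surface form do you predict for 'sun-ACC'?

[ʒɛvɔ]

The root 'net' surfaces as [lab] and [lavɔ], with a stem-final [b] ~ [v] alternation.
The stem 'river' ([mav], [mavɔ]) shows [v] unchanged in both environments, so [v] cannot be basic with [b] derived in isolation.
The alternation reflects intervocalic spirantization: voiced stops become fricatives between vowels. /b/ is underlying.
The one attested form of 'sun', [ʒɛb], shows underlying /ʒɛb/. Applying the same rule between vowels gives [ʒɛvɔ].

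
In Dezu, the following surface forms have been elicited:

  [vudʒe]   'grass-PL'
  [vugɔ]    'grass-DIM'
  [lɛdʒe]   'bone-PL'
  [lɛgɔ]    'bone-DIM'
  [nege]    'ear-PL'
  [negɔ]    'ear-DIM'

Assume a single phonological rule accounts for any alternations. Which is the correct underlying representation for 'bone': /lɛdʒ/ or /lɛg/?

/lɛdʒ/

In [lɛdʒe] and [lɛgɔ] the final segment of 'bone' alternates: [dʒ] ~ [g].
But 'ear' keeps [g] in both environments ([nege], [negɔ]), so there is no rule changing /g/ to [dʒ] before the PL suffix.
The alternation reflects depalatalization: palato-alveolar /dʒ/ becomes [g] when no front vowel follows. /dʒ/ is underlying.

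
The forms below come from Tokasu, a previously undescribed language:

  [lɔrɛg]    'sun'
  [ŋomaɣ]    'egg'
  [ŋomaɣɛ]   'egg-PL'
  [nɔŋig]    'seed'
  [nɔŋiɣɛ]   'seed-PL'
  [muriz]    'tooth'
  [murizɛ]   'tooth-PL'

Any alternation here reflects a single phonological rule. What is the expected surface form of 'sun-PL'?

[lɔrɛɣɛ]

The stem for 'seed' ends in [g] in [nɔŋig] but [ɣ] in [nɔŋiɣɛ].
Compare 'egg', with invariant [ɣ] in [ŋomaɣ] and [ŋomaɣɛ]: an analysis with underlying /ɣ/ and a rule producing [g] in isolation would wrongly predict alternation here too.
Therefore /g/ is basic and [ɣ] is derived by intervocalic spirantization (voiced stops become fricatives between vowels).
The one attested form of 'sun', [lɔrɛg], shows underlying /lɔrɛg/. Applying the same rule between vowels gives [lɔrɛɣɛ].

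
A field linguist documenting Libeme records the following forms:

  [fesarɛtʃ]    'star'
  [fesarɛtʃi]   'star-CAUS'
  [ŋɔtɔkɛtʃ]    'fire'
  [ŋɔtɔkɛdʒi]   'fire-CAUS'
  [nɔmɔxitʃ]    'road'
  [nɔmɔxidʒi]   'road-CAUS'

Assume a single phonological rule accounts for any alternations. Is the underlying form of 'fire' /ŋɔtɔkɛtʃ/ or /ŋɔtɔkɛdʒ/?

The stem for 'fire' ends in [tʃ] in [ŋɔtɔkɛtʃ] but [dʒ] in [ŋɔtɔkɛdʒi].
If /tʃ/ were underlying and a rule turned it into [dʒ] before the CAUS suffix, 'star' would also alternate; but it has [tʃ] in both [fesarɛtʃ] and [fesarɛtʃi].
Therefore /dʒ/ is basic and [tʃ] is derived by word-final obstruent devoicing (voiced obstruents become voiceless word-finally).

/ŋɔtɔkɛdʒ/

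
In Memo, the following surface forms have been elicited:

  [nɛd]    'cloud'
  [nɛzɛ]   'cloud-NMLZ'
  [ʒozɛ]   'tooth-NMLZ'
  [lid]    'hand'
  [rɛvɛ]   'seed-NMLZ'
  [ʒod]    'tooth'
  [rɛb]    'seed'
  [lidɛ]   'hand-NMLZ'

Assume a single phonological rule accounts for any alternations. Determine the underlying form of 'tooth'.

The root 'tooth' surfaces as [ʒod] and [ʒozɛ], with a stem-final [d] ~ [z] alternation.
If /d/ were underlying and a rule turned it into [z] before the NMLZ suffix, 'hand' would also alternate; but it has [d] in both [lid] and [lidɛ].
Therefore /z/ is basic and [d] is derived by word-final hardening (voiced fricatives become stops word-finally).
So 'tooth' = /ʒoz/.

/ʒoz/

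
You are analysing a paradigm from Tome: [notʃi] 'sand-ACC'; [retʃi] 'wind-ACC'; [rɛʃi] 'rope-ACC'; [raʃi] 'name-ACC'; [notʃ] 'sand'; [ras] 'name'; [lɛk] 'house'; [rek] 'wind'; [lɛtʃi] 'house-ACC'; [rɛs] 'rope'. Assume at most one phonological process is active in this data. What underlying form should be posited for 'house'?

/lɛk/

The root 'house' surfaces as [lɛk] and [lɛtʃi], with a stem-final [k] ~ [tʃ] alternation.
The stem 'sand' ([notʃ], [notʃi]) shows [tʃ] unchanged in both environments, so [tʃ] cannot be basic with [k] derived in isolation.
So /k/ is underlying, and a rule of palatalization before a front vowel — /k/ and /s/ become palato-alveolar [tʃ] and [ʃ] before a front vowel — gives [tʃ].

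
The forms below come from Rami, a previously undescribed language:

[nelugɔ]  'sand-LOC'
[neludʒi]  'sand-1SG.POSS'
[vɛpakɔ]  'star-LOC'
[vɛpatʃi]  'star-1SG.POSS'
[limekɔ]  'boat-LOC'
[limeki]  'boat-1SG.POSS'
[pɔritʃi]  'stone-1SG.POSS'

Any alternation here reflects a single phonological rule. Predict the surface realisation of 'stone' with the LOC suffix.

The stem for 'star' ends in [k] in [vɛpakɔ] but [tʃ] in [vɛpatʃi].
But 'boat' keeps [k] in both environments ([limekɔ], [limeki]), so there is no rule changing /k/ to [tʃ] before the 1SG.POSS suffix.
So /tʃ/ is underlying, and a rule of depalatalization — palato-alveolar /tʃ/ and /dʒ/ become [k] and [g] when no front vowel follows — gives [k].
The one attested form of 'stone', [pɔritʃi], shows underlying /pɔritʃ/. Applying the same rule when no front vowel follows gives [pɔrikɔ].

[pɔrikɔ]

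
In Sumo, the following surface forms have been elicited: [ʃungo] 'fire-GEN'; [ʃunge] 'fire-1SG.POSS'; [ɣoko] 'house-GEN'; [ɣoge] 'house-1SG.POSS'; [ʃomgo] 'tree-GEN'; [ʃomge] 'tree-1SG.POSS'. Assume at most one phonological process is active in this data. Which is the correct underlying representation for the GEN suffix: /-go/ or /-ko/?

/-ko/

The GEN suffix surfaces as [-go] and [-ko], depending on the final segment of the stem.
The 1SG.POSS suffix, which begins with [g], is invariant after every stem; so [g] is not altered by any rule here.
The GEN suffix is therefore /-ko/ underlyingly, with post-nasal voicing: voiceless stops become voiced after a nasal.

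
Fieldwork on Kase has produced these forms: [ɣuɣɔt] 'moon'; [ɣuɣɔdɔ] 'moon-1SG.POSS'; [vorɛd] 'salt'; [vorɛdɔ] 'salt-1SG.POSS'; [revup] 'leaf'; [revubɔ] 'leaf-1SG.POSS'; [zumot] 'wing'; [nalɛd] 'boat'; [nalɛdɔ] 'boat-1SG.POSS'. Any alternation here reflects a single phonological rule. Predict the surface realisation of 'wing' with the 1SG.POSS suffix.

[zumodɔ]

In [ɣuɣɔt] and [ɣuɣɔdɔ] the final segment of 'moon' alternates: [t] ~ [d].
If /d/ were underlying and a rule turned it into [t] in isolation, 'salt' would also alternate; but it has [d] in both [vorɛd] and [vorɛdɔ].
Therefore /t/ is basic and [d] is derived by intervocalic voicing (voiceless stops become voiced between vowels).
The one attested form of 'wing', [zumot], shows underlying /zumot/. Applying the same rule between vowels gives [zumodɔ].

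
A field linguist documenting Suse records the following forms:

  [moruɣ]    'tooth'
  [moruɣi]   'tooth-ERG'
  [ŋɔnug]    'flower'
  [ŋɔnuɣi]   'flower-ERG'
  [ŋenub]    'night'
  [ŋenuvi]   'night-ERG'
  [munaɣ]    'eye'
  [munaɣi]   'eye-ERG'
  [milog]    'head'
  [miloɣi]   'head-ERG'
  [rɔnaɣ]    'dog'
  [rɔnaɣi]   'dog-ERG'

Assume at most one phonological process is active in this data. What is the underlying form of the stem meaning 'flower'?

The root 'flower' surfaces as [ŋɔnug] and [ŋɔnuɣi], with a stem-final [g] ~ [ɣ] alternation.
The stem 'dog' ([rɔnaɣ], [rɔnaɣi]) shows [ɣ] unchanged in both environments, so [ɣ] cannot be basic with [g] derived in isolation.
Therefore /g/ is basic and [ɣ] is derived by intervocalic spirantization (voiced stops become fricatives between vowels).
Hence 'flower' is /ŋɔnug/ underlyingly.

/ŋɔnug/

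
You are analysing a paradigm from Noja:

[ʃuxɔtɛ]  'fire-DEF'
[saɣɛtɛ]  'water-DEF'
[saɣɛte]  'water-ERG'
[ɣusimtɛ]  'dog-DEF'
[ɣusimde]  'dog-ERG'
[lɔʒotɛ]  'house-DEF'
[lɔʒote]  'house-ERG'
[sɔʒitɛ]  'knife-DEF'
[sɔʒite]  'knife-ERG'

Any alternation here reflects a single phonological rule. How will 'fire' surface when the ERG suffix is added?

[ʃuxɔte]

The ERG morpheme has two allomorphs, [-de] and [-te].
By contrast the DEF suffix keeps its initial [t] throughout — that segment must be underlying.
So the underlying form is /-de/, and voiced stops become voiceless after a vowel.
After 'fire', which ends in a vowel, the suffix surfaces as [-te], giving [ʃuxɔte].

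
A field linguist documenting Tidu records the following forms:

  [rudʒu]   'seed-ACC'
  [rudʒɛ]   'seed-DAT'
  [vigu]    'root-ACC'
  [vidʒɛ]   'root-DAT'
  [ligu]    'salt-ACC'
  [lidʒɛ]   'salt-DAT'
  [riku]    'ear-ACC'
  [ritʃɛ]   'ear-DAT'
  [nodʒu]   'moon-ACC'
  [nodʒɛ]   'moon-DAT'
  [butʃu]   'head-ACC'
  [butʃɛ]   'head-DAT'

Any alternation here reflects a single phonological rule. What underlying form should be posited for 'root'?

/vig/

The root 'root' surfaces as [vigu] and [vidʒɛ], with a stem-final [g] ~ [dʒ] alternation.
If /dʒ/ were underlying and a rule turned it into [g] before the ACC suffix, 'moon' would also alternate; but it has [dʒ] in both [nodʒu] and [nodʒɛ].
The underlying segment must be /g/; /k/ and /g/ become palato-alveolar [tʃ] and [dʒ] before a front vowel, yielding [dʒ] there.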